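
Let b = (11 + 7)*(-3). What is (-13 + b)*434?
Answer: -29078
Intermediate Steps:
b = -54 (b = 18*(-3) = -54)
(-13 + b)*434 = (-13 - 54)*434 = -67*434 = -29078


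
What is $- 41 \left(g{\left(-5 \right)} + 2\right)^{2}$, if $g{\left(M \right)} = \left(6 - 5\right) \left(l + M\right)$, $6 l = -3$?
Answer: $- \frac{2009}{4} \approx -502.25$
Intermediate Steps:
$l = - \frac{1}{2}$ ($l = \frac{1}{6} \left(-3\right) = - \frac{1}{2} \approx -0.5$)
$g{\left(M \right)} = - \frac{1}{2} + M$ ($g{\left(M \right)} = \left(6 - 5\right) \left(- \frac{1}{2} + M\right) = 1 \left(- \frac{1}{2} + M\right) = - \frac{1}{2} + M$)
$- 41 \left(g{\left(-5 \right)} + 2\right)^{2} = - 41 \left(\left(- \frac{1}{2} - 5\right) + 2\right)^{2} = - 41 \left(- \frac{11}{2} + 2\right)^{2} = - 41 \left(- \frac{7}{2}\right)^{2} = \left(-41\right) \frac{49}{4} = - \frac{2009}{4}$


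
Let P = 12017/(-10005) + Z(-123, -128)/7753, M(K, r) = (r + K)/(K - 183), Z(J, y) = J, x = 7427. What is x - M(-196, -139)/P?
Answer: 265741762040803/35776999664 ≈ 7427.7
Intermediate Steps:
M(K, r) = (K + r)/(-183 + K)
P = -94398416/77568765 (P = 12017/(-10005) - 123/7753 = 12017*(-1/10005) - 123*1/7753 = -12017/10005 - 123/7753 = -94398416/77568765 ≈ -1.2170)
x - M(-196, -139)/P = 7427 - (-196 - 139)/(-183 - 196)/(-94398416/77568765) = 7427 - -335/(-379)*(-77568765)/94398416 = 7427 - (-1/379*(-335))*(-77568765)/94398416 = 7427 - 335*(-77568765)/(379*94398416) = 7427 - 1*(-25985536275/35776999664) = 7427 + 25985536275/35776999664 = 265741762040803/35776999664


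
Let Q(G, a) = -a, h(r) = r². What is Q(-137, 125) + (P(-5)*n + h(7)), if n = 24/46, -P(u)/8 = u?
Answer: -1268/23 ≈ -55.130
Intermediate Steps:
P(u) = -8*u
n = 12/23 (n = 24*(1/46) = 12/23 ≈ 0.52174)
Q(-137, 125) + (P(-5)*n + h(7)) = -1*125 + (-8*(-5)*(12/23) + 7²) = -125 + (40*(12/23) + 49) = -125 + (480/23 + 49) = -125 + 1607/23 = -1268/23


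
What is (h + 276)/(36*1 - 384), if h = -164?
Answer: -28/87 ≈ -0.32184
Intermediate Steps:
(h + 276)/(36*1 - 384) = (-164 + 276)/(36*1 - 384) = 112/(36 - 384) = 112/(-348) = 112*(-1/348) = -28/87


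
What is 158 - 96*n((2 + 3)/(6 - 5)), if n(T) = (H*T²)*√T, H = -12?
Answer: 158 + 28800*√5 ≈ 64557.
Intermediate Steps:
n(T) = -12*T^(5/2) (n(T) = (-12*T²)*√T = -12*T^(5/2))
158 - 96*n((2 + 3)/(6 - 5)) = 158 - (-1152)*((2 + 3)/(6 - 5))^(5/2) = 158 - (-1152)*(5/1)^(5/2) = 158 - (-1152)*(5*1)^(5/2) = 158 - (-1152)*5^(5/2) = 158 - (-1152)*25*√5 = 158 - (-28800)*√5 = 158 + 28800*√5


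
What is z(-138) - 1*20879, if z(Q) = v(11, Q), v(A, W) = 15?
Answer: -20864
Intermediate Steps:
z(Q) = 15
z(-138) - 1*20879 = 15 - 1*20879 = 15 - 20879 = -20864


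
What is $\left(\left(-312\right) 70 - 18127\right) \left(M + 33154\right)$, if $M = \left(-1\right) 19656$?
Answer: $-539474566$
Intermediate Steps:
$M = -19656$
$\left(\left(-312\right) 70 - 18127\right) \left(M + 33154\right) = \left(\left(-312\right) 70 - 18127\right) \left(-19656 + 33154\right) = \left(-21840 - 18127\right) 13498 = \left(-39967\right) 13498 = -539474566$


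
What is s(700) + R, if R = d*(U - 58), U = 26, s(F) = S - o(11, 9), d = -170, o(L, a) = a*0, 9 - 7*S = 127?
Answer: 37962/7 ≈ 5423.1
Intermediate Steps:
S = -118/7 (S = 9/7 - ⅐*127 = 9/7 - 127/7 = -118/7 ≈ -16.857)
o(L, a) = 0
s(F) = -118/7 (s(F) = -118/7 - 1*0 = -118/7 + 0 = -118/7)
R = 5440 (R = -170*(26 - 58) = -170*(-32) = 5440)
s(700) + R = -118/7 + 5440 = 37962/7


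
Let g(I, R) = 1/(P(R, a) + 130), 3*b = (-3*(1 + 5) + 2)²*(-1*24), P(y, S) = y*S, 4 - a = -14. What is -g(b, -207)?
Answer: 1/3596 ≈ 0.00027809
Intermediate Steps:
a = 18 (a = 4 - 1*(-14) = 4 + 14 = 18)
P(y, S) = S*y
b = -2048 (b = ((-3*(1 + 5) + 2)²*(-1*24))/3 = ((-3*6 + 2)²*(-24))/3 = ((-18 + 2)²*(-24))/3 = ((-16)²*(-24))/3 = (256*(-24))/3 = (⅓)*(-6144) = -2048)
g(I, R) = 1/(130 + 18*R) (g(I, R) = 1/(18*R + 130) = 1/(130 + 18*R))
-g(b, -207) = -1/(2*(65 + 9*(-207))) = -1/(2*(65 - 1863)) = -1/(2*(-1798)) = -(-1)/(2*1798) = -1*(-1/3596) = 1/3596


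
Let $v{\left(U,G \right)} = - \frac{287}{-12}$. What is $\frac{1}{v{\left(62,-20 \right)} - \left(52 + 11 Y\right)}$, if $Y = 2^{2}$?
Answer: $- \frac{12}{865} \approx -0.013873$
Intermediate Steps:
$v{\left(U,G \right)} = \frac{287}{12}$ ($v{\left(U,G \right)} = \left(-287\right) \left(- \frac{1}{12}\right) = \frac{287}{12}$)
$Y = 4$
$\frac{1}{v{\left(62,-20 \right)} - \left(52 + 11 Y\right)} = \frac{1}{\frac{287}{12} - 96} = \frac{1}{- \frac{865}{12}} = - \frac{12}{865}$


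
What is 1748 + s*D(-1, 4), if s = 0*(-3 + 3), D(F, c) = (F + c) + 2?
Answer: 1748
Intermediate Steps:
D(F, c) = 2 + F + c
s = 0 (s = 0*0 = 0)
1748 + s*D(-1, 4) = 1748 + 0*(2 - 1 + 4) = 1748 + 0*5 = 1748 + 0 = 1748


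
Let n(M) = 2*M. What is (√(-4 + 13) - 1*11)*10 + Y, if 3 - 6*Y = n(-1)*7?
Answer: -463/6 ≈ -77.167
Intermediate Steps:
Y = 17/6 (Y = ½ - 2*(-1)*7/6 = ½ - (-1)*7/3 = ½ - ⅙*(-14) = ½ + 7/3 = 17/6 ≈ 2.8333)
(√(-4 + 13) - 1*11)*10 + Y = (√(-4 + 13) - 1*11)*10 + 17/6 = (√9 - 11)*10 + 17/6 = (3 - 11)*10 + 17/6 = -8*10 + 17/6 = -80 + 17/6 = -463/6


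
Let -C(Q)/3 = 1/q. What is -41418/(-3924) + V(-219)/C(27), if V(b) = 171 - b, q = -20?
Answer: 569101/218 ≈ 2610.6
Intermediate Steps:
C(Q) = 3/20 (C(Q) = -3/(-20) = -3*(-1/20) = 3/20)
-41418/(-3924) + V(-219)/C(27) = -41418/(-3924) + (171 - 1*(-219))/(3/20) = -41418*(-1/3924) + (171 + 219)*(20/3) = 2301/218 + 390*(20/3) = 2301/218 + 2600 = 569101/218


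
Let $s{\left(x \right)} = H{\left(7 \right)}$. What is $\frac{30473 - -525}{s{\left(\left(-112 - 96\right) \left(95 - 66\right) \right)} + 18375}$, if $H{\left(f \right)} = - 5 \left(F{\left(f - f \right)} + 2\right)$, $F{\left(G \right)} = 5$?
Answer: $\frac{15499}{9170} \approx 1.6902$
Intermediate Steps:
$H{\left(f \right)} = -35$ ($H{\left(f \right)} = - 5 \left(5 + 2\right) = \left(-5\right) 7 = -35$)
$s{\left(x \right)} = -35$
$\frac{30473 - -525}{s{\left(\left(-112 - 96\right) \left(95 - 66\right) \right)} + 18375} = \frac{30473 - -525}{-35 + 18375} = \frac{30473 + \left(576 - 51\right)}{18340} = \left(30473 + 525\right) \frac{1}{18340} = 30998 \cdot \frac{1}{18340} = \frac{15499}{9170}$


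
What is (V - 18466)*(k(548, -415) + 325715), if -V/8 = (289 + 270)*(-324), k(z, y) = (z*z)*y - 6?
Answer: -177807071738362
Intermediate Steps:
k(z, y) = -6 + y*z**2 (k(z, y) = z**2*y - 6 = y*z**2 - 6 = -6 + y*z**2)
V = 1448928 (V = -8*(289 + 270)*(-324) = -4472*(-324) = -8*(-181116) = 1448928)
(V - 18466)*(k(548, -415) + 325715) = (1448928 - 18466)*((-6 - 415*548**2) + 325715) = 1430462*((-6 - 415*300304) + 325715) = 1430462*((-6 - 124626160) + 325715) = 1430462*(-124626166 + 325715) = 1430462*(-124300451) = -177807071738362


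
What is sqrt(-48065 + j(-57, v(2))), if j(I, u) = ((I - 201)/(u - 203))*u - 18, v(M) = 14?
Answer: 55*I*sqrt(143)/3 ≈ 219.23*I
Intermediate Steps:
j(I, u) = -18 + u*(-201 + I)/(-203 + u) (j(I, u) = ((-201 + I)/(-203 + u))*u - 18 = u*(-201 + I)/(-203 + u) - 18 = -18 + u*(-201 + I)/(-203 + u))
sqrt(-48065 + j(-57, v(2))) = sqrt(-48065 + (3654 - 219*14 - 57*14)/(-203 + 14)) = sqrt(-48065 + (3654 - 3066 - 798)/(-189)) = sqrt(-48065 - 1/189*(-210)) = sqrt(-48065 + 10/9) = sqrt(-432575/9) = 55*I*sqrt(143)/3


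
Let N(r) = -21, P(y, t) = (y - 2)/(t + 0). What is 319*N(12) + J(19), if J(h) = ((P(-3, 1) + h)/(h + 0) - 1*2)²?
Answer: -2417763/361 ≈ -6697.4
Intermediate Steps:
P(y, t) = (-2 + y)/t
J(h) = (-2 + (-5 + h)/h)² (J(h) = (((-2 - 3)/1 + h)/(h + 0) - 1*2)² = ((1*(-5) + h)/h - 2)² = ((-5 + h)/h - 2)² = (-2 + (-5 + h)/h)²)
319*N(12) + J(19) = 319*(-21) + (5 + 19)²/19² = -6699 + (1/361)*24² = -6699 + (1/361)*576 = -6699 + 576/361 = -2417763/361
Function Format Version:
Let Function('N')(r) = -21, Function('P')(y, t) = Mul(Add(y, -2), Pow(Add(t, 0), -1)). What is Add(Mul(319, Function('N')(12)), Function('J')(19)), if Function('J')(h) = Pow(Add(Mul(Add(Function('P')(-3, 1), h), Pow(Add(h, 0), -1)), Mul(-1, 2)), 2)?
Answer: Rational(-2417763, 361) ≈ -6697.4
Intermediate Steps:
Function('P')(y, t) = Mul(Pow(t, -1), Add(-2, y)) (Function('P')(y, t) = Mul(Add(-2, y), Pow(t, -1)) = Mul(Pow(t, -1), Add(-2, y)))
Function('J')(h) = Pow(Add(-2, Mul(Pow(h, -1), Add(-5, h))), 2) (Function('J')(h) = Pow(Add(Mul(Add(Mul(Pow(1, -1), Add(-2, -3)), h), Pow(Add(h, 0), -1)), Mul(-1, 2)), 2) = Pow(Add(Mul(Add(Mul(1, -5), h), Pow(h, -1)), -2), 2) = Pow(Add(Mul(Add(-5, h), Pow(h, -1)), -2), 2) = Pow(Add(Mul(Pow(h, -1), Add(-5, h)), -2), 2) = Pow(Add(-2, Mul(Pow(h, -1), Add(-5, h))), 2))
Add(Mul(319, Function('N')(12)), Function('J')(19)) = Add(Mul(319, -21), Mul(Pow(19, -2), Pow(Add(5, 19), 2))) = Add(-6699, Mul(Rational(1, 361), Pow(24, 2))) = Add(-6699, Mul(Rational(1, 361), 576)) = Add(-6699, Rational(576, 361)) = Rational(-2417763, 361)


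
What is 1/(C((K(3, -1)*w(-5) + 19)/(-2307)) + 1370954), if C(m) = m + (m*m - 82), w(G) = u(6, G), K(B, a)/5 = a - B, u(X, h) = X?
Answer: 5322249/7296122374336 ≈ 7.2946e-7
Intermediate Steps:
K(B, a) = -5*B + 5*a (K(B, a) = 5*(a - B) = -5*B + 5*a)
w(G) = 6
C(m) = -82 + m + m**2 (C(m) = m + (m**2 - 82) = m + (-82 + m**2) = -82 + m + m**2)
1/(C((K(3, -1)*w(-5) + 19)/(-2307)) + 1370954) = 1/((-82 + ((-5*3 + 5*(-1))*6 + 19)/(-2307) + (((-5*3 + 5*(-1))*6 + 19)/(-2307))**2) + 1370954) = 1/((-82 + ((-15 - 5)*6 + 19)*(-1/2307) + (((-15 - 5)*6 + 19)*(-1/2307))**2) + 1370954) = 1/((-82 + (-20*6 + 19)*(-1/2307) + ((-20*6 + 19)*(-1/2307))**2) + 1370954) = 1/((-82 + (-120 + 19)*(-1/2307) + ((-120 + 19)*(-1/2307))**2) + 1370954) = 1/((-82 - 101*(-1/2307) + (-101*(-1/2307))**2) + 1370954) = 1/((-82 + 101/2307 + (101/2307)**2) + 1370954) = 1/((-82 + 101/2307 + 10201/5322249) + 1370954) = 1/(-436181210/5322249 + 1370954) = 1/(7296122374336/5322249) = 5322249/7296122374336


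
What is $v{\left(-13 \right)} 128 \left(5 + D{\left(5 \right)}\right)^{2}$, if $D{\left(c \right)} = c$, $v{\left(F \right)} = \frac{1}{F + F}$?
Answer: $- \frac{6400}{13} \approx -492.31$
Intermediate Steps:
$v{\left(F \right)} = \frac{1}{2 F}$
$v{\left(-13 \right)} 128 \left(5 + D{\left(5 \right)}\right)^{2} = \frac{1}{2 \left(-13\right)} 128 \left(5 + 5\right)^{2} = \frac{1}{2} \left(- \frac{1}{13}\right) 128 \cdot 10^{2} = \left(- \frac{1}{26}\right) 128 \cdot 100 = \left(- \frac{64}{13}\right) 100 = - \frac{6400}{13}$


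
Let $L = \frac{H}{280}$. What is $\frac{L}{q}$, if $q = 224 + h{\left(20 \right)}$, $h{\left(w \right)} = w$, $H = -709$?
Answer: $- \frac{709}{68320} \approx -0.010378$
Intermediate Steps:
$L = - \frac{709}{280} \approx -2.5321$
$q = 244$ ($q = 224 + 20 = 244$)
$\frac{L}{q} = - \frac{709}{280 \cdot 244} = \left(- \frac{709}{280}\right) \frac{1}{244} = - \frac{709}{68320}$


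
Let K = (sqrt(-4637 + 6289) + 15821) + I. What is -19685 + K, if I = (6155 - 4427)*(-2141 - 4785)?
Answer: -11971992 + 2*sqrt(413) ≈ -1.1972e+7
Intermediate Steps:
I = -11968128 (I = 1728*(-6926) = -11968128)
K = -11952307 + 2*sqrt(413) (K = (sqrt(-4637 + 6289) + 15821) - 11968128 = (sqrt(1652) + 15821) - 11968128 = (2*sqrt(413) + 15821) - 11968128 = (15821 + 2*sqrt(413)) - 11968128 = -11952307 + 2*sqrt(413) ≈ -1.1952e+7)
-19685 + K = -19685 + (-11952307 + 2*sqrt(413)) = -11971992 + 2*sqrt(413)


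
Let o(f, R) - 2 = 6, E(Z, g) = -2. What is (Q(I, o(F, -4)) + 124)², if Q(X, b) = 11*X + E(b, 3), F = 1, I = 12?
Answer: 64516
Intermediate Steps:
o(f, R) = 8 (o(f, R) = 2 + 6 = 8)
Q(X, b) = -2 + 11*X (Q(X, b) = 11*X - 2 = -2 + 11*X)
(Q(I, o(F, -4)) + 124)² = ((-2 + 11*12) + 124)² = ((-2 + 132) + 124)² = (130 + 124)² = 254² = 64516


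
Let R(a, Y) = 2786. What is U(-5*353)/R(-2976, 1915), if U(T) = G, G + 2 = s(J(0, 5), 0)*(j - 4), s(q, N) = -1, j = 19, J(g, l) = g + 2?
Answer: -17/2786 ≈ -0.0061019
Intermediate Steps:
J(g, l) = 2 + g
G = -17 (G = -2 - (19 - 4) = -2 - 1*15 = -2 - 15 = -17)
U(T) = -17
U(-5*353)/R(-2976, 1915) = -17/2786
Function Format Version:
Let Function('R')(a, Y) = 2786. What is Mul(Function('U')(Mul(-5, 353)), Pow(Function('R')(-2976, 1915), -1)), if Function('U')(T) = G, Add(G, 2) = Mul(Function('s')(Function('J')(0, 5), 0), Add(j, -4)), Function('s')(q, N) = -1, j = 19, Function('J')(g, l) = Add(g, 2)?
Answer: Rational(-17, 2786) ≈ -0.0061019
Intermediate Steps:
Function('J')(g, l) = Add(2, g)
G = -17 (G = Add(-2, Mul(-1, Add(19, -4))) = Add(-2, Mul(-1, 15)) = Add(-2, -15) = -17)
Function('U')(T) = -17
Mul(Function('U')(Mul(-5, 353)), Pow(Function('R')(-2976, 1915), -1)) = Mul(-17, Pow(2786, -1)) = Mul(-17, Rational(1, 2786)) = Rational(-17, 2786)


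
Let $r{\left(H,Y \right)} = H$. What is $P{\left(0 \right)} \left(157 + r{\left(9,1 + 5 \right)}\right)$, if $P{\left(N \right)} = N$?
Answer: $0$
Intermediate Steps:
$P{\left(0 \right)} \left(157 + r{\left(9,1 + 5 \right)}\right) = 0 \left(157 + 9\right) = 0 \cdot 166 = 0$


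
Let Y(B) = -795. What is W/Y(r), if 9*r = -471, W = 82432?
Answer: -82432/795 ≈ -103.69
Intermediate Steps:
r = -157/3 (r = (⅑)*(-471) = -157/3 ≈ -52.333)
W/Y(r) = 82432/(-795) = 82432*(-1/795) = -82432/795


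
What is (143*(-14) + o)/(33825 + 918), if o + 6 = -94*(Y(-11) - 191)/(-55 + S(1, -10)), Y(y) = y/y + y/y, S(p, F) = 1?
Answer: -779/11581 ≈ -0.067265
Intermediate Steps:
Y(y) = 2 (Y(y) = 1 + 1 = 2)
o = -335 (o = -6 - 94*(2 - 191)/(-55 + 1) = -6 - (-17766)/(-54) = -6 - (-17766)*(-1)/54 = -6 - 94*7/2 = -6 - 329 = -335)
(143*(-14) + o)/(33825 + 918) = (143*(-14) - 335)/(33825 + 918) = (-2002 - 335)/34743 = -2337*1/34743 = -779/11581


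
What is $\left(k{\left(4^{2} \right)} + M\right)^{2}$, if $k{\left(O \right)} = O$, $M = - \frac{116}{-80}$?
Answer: $\frac{121801}{400} \approx 304.5$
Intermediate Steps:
$M = \frac{29}{20}$ ($M = \left(-116\right) \left(- \frac{1}{80}\right) = \frac{29}{20} \approx 1.45$)
$\left(k{\left(4^{2} \right)} + M\right)^{2} = \left(4^{2} + \frac{29}{20}\right)^{2} = \left(16 + \frac{29}{20}\right)^{2} = \left(\frac{349}{20}\right)^{2} = \frac{121801}{400}$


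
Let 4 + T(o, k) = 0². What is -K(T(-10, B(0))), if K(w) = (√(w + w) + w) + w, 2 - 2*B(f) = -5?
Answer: 8 - 2*I*√2 ≈ 8.0 - 2.8284*I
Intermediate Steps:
B(f) = 7/2 (B(f) = 1 - ½*(-5) = 1 + 5/2 = 7/2)
T(o, k) = -4 (T(o, k) = -4 + 0² = -4 + 0 = -4)
K(w) = 2*w + √2*√w (K(w) = (√(2*w) + w) + w = (√2*√w + w) + w = (w + √2*√w) + w = 2*w + √2*√w)
-K(T(-10, B(0))) = -(2*(-4) + √2*√(-4)) = -(-8 + √2*(2*I)) = -(-8 + 2*I*√2) = 8 - 2*I*√2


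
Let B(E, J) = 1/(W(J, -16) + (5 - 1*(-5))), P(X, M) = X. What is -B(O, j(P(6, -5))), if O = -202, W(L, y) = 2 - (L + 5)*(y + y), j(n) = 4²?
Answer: -1/684 ≈ -0.0014620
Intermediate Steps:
j(n) = 16
W(L, y) = 2 - 2*y*(5 + L) (W(L, y) = 2 - (5 + L)*2*y = 2 - 2*y*(5 + L))
B(E, J) = 1/(172 + 32*J) (B(E, J) = 1/((2 - 10*(-16) - 2*J*(-16)) + (5 - 1*(-5))) = 1/((2 + 160 + 32*J) + (5 + 5)) = 1/((162 + 32*J) + 10) = 1/(172 + 32*J))
-B(O, j(P(6, -5))) = -1/(4*(43 + 8*16)) = -1/(4*(43 + 128)) = -1/(4*171) = -1*1/684 = -1/684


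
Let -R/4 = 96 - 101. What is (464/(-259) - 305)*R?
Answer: -1589180/259 ≈ -6135.8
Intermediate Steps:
R = 20 (R = -4*(96 - 101) = -4*(-5) = 20)
(464/(-259) - 305)*R = (464/(-259) - 305)*20 = (464*(-1/259) - 305)*20 = (-464/259 - 305)*20 = -79459/259*20 = -1589180/259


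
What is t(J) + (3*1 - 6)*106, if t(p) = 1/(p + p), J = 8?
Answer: -5087/16 ≈ -317.94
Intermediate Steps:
t(p) = 1/(2*p)
t(J) + (3*1 - 6)*106 = (½)/8 + (3*1 - 6)*106 = (½)*(⅛) + (3 - 6)*106 = 1/16 - 3*106 = 1/16 - 318 = -5087/16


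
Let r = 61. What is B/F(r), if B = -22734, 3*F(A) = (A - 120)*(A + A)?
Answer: 34101/3599 ≈ 9.4751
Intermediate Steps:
F(A) = 2*A*(-120 + A)/3 (F(A) = ((A - 120)*(A + A))/3 = ((-120 + A)*(2*A))/3 = (2*A*(-120 + A))/3 = 2*A*(-120 + A)/3)
B/F(r) = -22734*3/(122*(-120 + 61)) = -22734/((⅔)*61*(-59)) = -22734/(-7198/3) = -22734*(-3/7198) = 34101/3599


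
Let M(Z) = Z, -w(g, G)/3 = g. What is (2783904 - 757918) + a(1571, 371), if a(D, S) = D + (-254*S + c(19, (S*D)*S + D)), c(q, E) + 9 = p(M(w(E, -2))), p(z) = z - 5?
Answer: -646773437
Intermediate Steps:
w(g, G) = -3*g
p(z) = -5 + z
c(q, E) = -14 - 3*E (c(q, E) = -9 + (-5 - 3*E) = -14 - 3*E)
a(D, S) = -14 - 254*S - 2*D - 3*D*S² (a(D, S) = D + (-254*S + (-14 - 3*((S*D)*S + D))) = D + (-254*S + (-14 - 3*((D*S)*S + D))) = D + (-254*S + (-14 - 3*(D*S² + D))) = D + (-254*S + (-14 - 3*(D + D*S²))) = D + (-254*S + (-14 + (-3*D - 3*D*S²))) = D + (-254*S + (-14 - 3*D - 3*D*S²)) = D + (-14 - 254*S - 3*D - 3*D*S²) = -14 - 254*S - 2*D - 3*D*S²)
(2783904 - 757918) + a(1571, 371) = (2783904 - 757918) + (-14 + 1571 - 254*371 - 3*1571*(1 + 371²)) = 2025986 + (-14 + 1571 - 94234 - 3*1571*(1 + 137641)) = 2025986 + (-14 + 1571 - 94234 - 3*1571*137642) = 2025986 + (-14 + 1571 - 94234 - 648706746) = 2025986 - 648799423 = -646773437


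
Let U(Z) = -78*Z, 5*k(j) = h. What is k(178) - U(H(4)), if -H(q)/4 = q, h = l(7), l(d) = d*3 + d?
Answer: -6212/5 ≈ -1242.4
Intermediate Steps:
l(d) = 4*d (l(d) = 3*d + d = 4*d)
h = 28 (h = 4*7 = 28)
H(q) = -4*q
k(j) = 28/5 (k(j) = (⅕)*28 = 28/5)
k(178) - U(H(4)) = 28/5 - (-78)*(-4*4) = 28/5 - (-78)*(-16) = 28/5 - 1*1248 = 28/5 - 1248 = -6212/5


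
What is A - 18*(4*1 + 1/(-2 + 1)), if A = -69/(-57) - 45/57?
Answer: -1018/19 ≈ -53.579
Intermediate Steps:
A = 8/19 (A = -69*(-1/57) - 45*1/57 = 23/19 - 15/19 = 8/19 ≈ 0.42105)
A - 18*(4*1 + 1/(-2 + 1)) = 8/19 - 18*(4*1 + 1/(-2 + 1)) = 8/19 - 18*(4 + 1/(-1)) = 8/19 - 18*(4 - 1) = 8/19 - 18*3 = 8/19 - 54 = -1018/19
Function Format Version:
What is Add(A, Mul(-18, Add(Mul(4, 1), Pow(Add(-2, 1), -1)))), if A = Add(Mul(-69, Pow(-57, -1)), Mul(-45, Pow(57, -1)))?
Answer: Rational(-1018, 19) ≈ -53.579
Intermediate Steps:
A = Rational(8, 19) (A = Add(Mul(-69, Rational(-1, 57)), Mul(-45, Rational(1, 57))) = Add(Rational(23, 19), Rational(-15, 19)) = Rational(8, 19) ≈ 0.42105)
Add(A, Mul(-18, Add(Mul(4, 1), Pow(Add(-2, 1), -1)))) = Add(Rational(8, 19), Mul(-18, Add(Mul(4, 1), Pow(Add(-2, 1), -1)))) = Add(Rational(8, 19), Mul(-18, Add(4, Pow(-1, -1)))) = Add(Rational(8, 19), Mul(-18, Add(4, -1))) = Add(Rational(8, 19), Mul(-18, 3)) = Add(Rational(8, 19), -54) = Rational(-1018, 19)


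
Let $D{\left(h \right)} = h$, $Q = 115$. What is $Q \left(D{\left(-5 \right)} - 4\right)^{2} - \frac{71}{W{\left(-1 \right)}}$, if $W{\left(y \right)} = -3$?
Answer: $\frac{28016}{3} \approx 9338.7$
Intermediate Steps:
$Q \left(D{\left(-5 \right)} - 4\right)^{2} - \frac{71}{W{\left(-1 \right)}} = 115 \left(-5 - 4\right)^{2} - \frac{71}{-3} = 115 \left(-9\right)^{2} - - \frac{71}{3} = 115 \cdot 81 + \frac{71}{3} = 9315 + \frac{71}{3} = \frac{28016}{3}$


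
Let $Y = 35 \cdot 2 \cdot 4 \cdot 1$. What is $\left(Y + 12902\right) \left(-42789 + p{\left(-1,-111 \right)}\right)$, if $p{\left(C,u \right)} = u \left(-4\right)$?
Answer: $-558191790$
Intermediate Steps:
$p{\left(C,u \right)} = - 4 u$
$Y = 280$ ($Y = 35 \cdot 8 \cdot 1 = 35 \cdot 8 = 280$)
$\left(Y + 12902\right) \left(-42789 + p{\left(-1,-111 \right)}\right) = \left(280 + 12902\right) \left(-42789 - -444\right) = 13182 \left(-42789 + 444\right) = 13182 \left(-42345\right) = -558191790$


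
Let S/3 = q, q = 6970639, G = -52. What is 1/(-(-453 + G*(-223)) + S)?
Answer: 1/20900774 ≈ 4.7845e-8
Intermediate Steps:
S = 20911917 (S = 3*6970639 = 20911917)
1/(-(-453 + G*(-223)) + S) = 1/(-(-453 - 52*(-223)) + 20911917) = 1/(-(-453 + 11596) + 20911917) = 1/(-1*11143 + 20911917) = 1/(-11143 + 20911917) = 1/20900774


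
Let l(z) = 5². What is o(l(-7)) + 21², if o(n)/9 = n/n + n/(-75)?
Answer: 447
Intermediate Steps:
l(z) = 25
o(n) = 9 - 3*n/25 (o(n) = 9*(n/n + n/(-75)) = 9*(1 + n*(-1/75)) = 9*(1 - n/75) = 9 - 3*n/25)
o(l(-7)) + 21² = (9 - 3/25*25) + 21² = (9 - 3) + 441 = 6 + 441 = 447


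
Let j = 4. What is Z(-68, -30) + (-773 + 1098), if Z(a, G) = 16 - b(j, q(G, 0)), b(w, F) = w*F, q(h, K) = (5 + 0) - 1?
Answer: 325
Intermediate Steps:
q(h, K) = 4 (q(h, K) = 5 - 1 = 4)
b(w, F) = F*w
Z(a, G) = 0 (Z(a, G) = 16 - 4*4 = 16 - 1*16 = 16 - 16 = 0)
Z(-68, -30) + (-773 + 1098) = 0 + (-773 + 1098) = 0 + 325 = 325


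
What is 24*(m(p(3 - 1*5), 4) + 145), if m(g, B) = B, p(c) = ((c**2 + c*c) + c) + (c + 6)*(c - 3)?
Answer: 3576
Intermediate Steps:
p(c) = c + 2*c**2 + (-3 + c)*(6 + c) (p(c) = ((c**2 + c**2) + c) + (6 + c)*(-3 + c) = (2*c**2 + c) + (-3 + c)*(6 + c) = (c + 2*c**2) + (-3 + c)*(6 + c) = c + 2*c**2 + (-3 + c)*(6 + c))
24*(m(p(3 - 1*5), 4) + 145) = 24*(4 + 145) = 24*149 = 3576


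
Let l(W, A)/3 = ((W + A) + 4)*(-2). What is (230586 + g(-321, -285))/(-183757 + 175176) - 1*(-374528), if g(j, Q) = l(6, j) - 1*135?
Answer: 3213592451/8581 ≈ 3.7450e+5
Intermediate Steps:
l(W, A) = -24 - 6*A - 6*W (l(W, A) = 3*(((W + A) + 4)*(-2)) = 3*(((A + W) + 4)*(-2)) = 3*((4 + A + W)*(-2)) = 3*(-8 - 2*A - 2*W) = -24 - 6*A - 6*W)
g(j, Q) = -195 - 6*j (g(j, Q) = (-24 - 6*j - 6*6) - 1*135 = (-24 - 6*j - 36) - 135 = (-60 - 6*j) - 135 = -195 - 6*j)
(230586 + g(-321, -285))/(-183757 + 175176) - 1*(-374528) = (230586 + (-195 - 6*(-321)))/(-183757 + 175176) - 1*(-374528) = (230586 + (-195 + 1926))/(-8581) + 374528 = (230586 + 1731)*(-1/8581) + 374528 = 232317*(-1/8581) + 374528 = -232317/8581 + 374528 = 3213592451/8581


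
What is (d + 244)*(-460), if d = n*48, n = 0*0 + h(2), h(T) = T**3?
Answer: -288880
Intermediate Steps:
n = 8 (n = 0*0 + 2**3 = 0 + 8 = 8)
d = 384 (d = 8*48 = 384)
(d + 244)*(-460) = (384 + 244)*(-460) = 628*(-460) = -288880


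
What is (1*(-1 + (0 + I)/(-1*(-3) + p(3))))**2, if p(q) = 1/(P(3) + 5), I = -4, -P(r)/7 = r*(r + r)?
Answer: 178929/32761 ≈ 5.4616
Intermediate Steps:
P(r) = -14*r**2 (P(r) = -7*r*(r + r) = -7*r*2*r = -14*r**2)
p(q) = -1/121 (p(q) = 1/(-14*3**2 + 5) = 1/(-14*9 + 5) = 1/(-126 + 5) = 1/(-121) = -1/121)
(1*(-1 + (0 + I)/(-1*(-3) + p(3))))**2 = (1*(-1 + (0 - 4)/(-1*(-3) - 1/121)))**2 = (1*(-1 - 4/(3 - 1/121)))**2 = (1*(-1 - 4/362/121))**2 = (1*(-1 - 4*121/362))**2 = (1*(-1 - 242/181))**2 = (1*(-423/181))**2 = (-423/181)**2 = 178929/32761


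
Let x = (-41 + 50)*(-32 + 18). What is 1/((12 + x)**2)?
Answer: 1/12996 ≈ 7.6947e-5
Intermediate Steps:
x = -126 (x = 9*(-14) = -126)
1/((12 + x)**2) = 1/((12 - 126)**2) = 1/((-114)**2) = 1/12996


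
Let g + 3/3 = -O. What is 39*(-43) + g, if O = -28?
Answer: -1650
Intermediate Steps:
g = 27 (g = -1 - 1*(-28) = -1 + 28 = 27)
39*(-43) + g = 39*(-43) + 27 = -1677 + 27 = -1650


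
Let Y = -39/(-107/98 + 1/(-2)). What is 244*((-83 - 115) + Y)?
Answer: -42334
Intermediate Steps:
Y = 49/2 (Y = -39/(-107*1/98 + 1*(-½)) = -39/(-107/98 - ½) = -39/(-78/49) = -39*(-49/78) = 49/2 ≈ 24.500)
244*((-83 - 115) + Y) = 244*((-83 - 115) + 49/2) = 244*(-198 + 49/2) = 244*(-347/2) = -42334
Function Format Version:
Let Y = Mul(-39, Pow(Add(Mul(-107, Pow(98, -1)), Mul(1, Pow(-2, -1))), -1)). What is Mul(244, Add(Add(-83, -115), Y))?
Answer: -42334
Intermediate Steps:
Y = Rational(49, 2) (Y = Mul(-39, Pow(Add(Mul(-107, Rational(1, 98)), Mul(1, Rational(-1, 2))), -1)) = Mul(-39, Pow(Add(Rational(-107, 98), Rational(-1, 2)), -1)) = Mul(-39, Pow(Rational(-78, 49), -1)) = Mul(-39, Rational(-49, 78)) = Rational(49, 2) ≈ 24.500)
Mul(244, Add(Add(-83, -115), Y)) = Mul(244, Add(Add(-83, -115), Rational(49, 2))) = Mul(244, Add(-198, Rational(49, 2))) = Mul(244, Rational(-347, 2)) = -42334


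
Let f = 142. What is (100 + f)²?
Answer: 58564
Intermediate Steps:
(100 + f)² = (100 + 142)² = 242² = 58564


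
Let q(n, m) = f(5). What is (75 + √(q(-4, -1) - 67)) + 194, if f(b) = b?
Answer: 269 + I*√62 ≈ 269.0 + 7.874*I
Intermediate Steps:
q(n, m) = 5
(75 + √(q(-4, -1) - 67)) + 194 = (75 + √(5 - 67)) + 194 = (75 + √(-62)) + 194 = (75 + I*√62) + 194 = 269 + I*√62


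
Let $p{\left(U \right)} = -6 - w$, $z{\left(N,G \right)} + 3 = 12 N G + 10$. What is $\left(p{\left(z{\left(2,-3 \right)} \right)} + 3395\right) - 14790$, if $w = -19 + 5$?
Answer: $-11387$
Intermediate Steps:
$w = -14$
$z{\left(N,G \right)} = 7 + 12 G N$ ($z{\left(N,G \right)} = -3 + \left(12 N G + 10\right) = -3 + \left(12 G N + 10\right) = -3 + \left(10 + 12 G N\right) = 7 + 12 G N$)
$p{\left(U \right)} = 8$ ($p{\left(U \right)} = -6 - -14 = -6 + 14 = 8$)
$\left(p{\left(z{\left(2,-3 \right)} \right)} + 3395\right) - 14790 = \left(8 + 3395\right) - 14790 = 3403 - 14790 = -11387$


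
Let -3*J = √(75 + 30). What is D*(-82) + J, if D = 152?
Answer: -12464 - √105/3 ≈ -12467.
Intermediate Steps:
J = -√105/3 (J = -√(75 + 30)/3 = -√105/3 ≈ -3.4156)
D*(-82) + J = 152*(-82) - √105/3 = -12464 - √105/3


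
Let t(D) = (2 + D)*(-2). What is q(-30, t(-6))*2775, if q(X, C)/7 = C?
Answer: 155400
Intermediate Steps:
t(D) = -4 - 2*D
q(X, C) = 7*C
q(-30, t(-6))*2775 = (7*(-4 - 2*(-6)))*2775 = (7*(-4 + 12))*2775 = (7*8)*2775 = 56*2775 = 155400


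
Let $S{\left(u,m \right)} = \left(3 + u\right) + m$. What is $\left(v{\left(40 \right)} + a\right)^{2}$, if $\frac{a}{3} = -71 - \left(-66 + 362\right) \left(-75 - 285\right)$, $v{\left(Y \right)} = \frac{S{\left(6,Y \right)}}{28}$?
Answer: $\frac{1632964515625}{16} \approx 1.0206 \cdot 10^{11}$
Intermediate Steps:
$S{\left(u,m \right)} = 3 + m + u$
$v{\left(Y \right)} = \frac{9}{28} + \frac{Y}{28}$ ($v{\left(Y \right)} = \frac{3 + Y + 6}{28} = \left(9 + Y\right) \frac{1}{28} = \frac{9}{28} + \frac{Y}{28}$)
$a = 319467$ ($a = 3 \left(-71 - \left(-66 + 362\right) \left(-75 - 285\right)\right) = 3 \left(-71 - 296 \left(-360\right)\right) = 3 \left(-71 - -106560\right) = 3 \left(-71 + 106560\right) = 3 \cdot 106489 = 319467$)
$\left(v{\left(40 \right)} + a\right)^{2} = \left(\left(\frac{9}{28} + \frac{1}{28} \cdot 40\right) + 319467\right)^{2} = \left(\left(\frac{9}{28} + \frac{10}{7}\right) + 319467\right)^{2} = \left(\frac{7}{4} + 319467\right)^{2} = \left(\frac{1277875}{4}\right)^{2} = \frac{1632964515625}{16}$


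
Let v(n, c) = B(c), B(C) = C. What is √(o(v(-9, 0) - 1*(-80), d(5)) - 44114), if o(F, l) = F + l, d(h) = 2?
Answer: 32*I*√43 ≈ 209.84*I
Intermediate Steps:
v(n, c) = c
√(o(v(-9, 0) - 1*(-80), d(5)) - 44114) = √(((0 - 1*(-80)) + 2) - 44114) = √(((0 + 80) + 2) - 44114) = √((80 + 2) - 44114) = √(82 - 44114) = √(-44032) = 32*I*√43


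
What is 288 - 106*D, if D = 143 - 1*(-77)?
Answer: -23032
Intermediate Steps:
D = 220 (D = 143 + 77 = 220)
288 - 106*D = 288 - 106*220 = 288 - 23320 = -23032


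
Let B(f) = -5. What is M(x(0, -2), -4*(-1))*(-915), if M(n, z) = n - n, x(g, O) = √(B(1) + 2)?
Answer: 0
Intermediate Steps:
x(g, O) = I*√3 (x(g, O) = √(-5 + 2) = √(-3) = I*√3)
M(n, z) = 0
M(x(0, -2), -4*(-1))*(-915) = 0*(-915) = 0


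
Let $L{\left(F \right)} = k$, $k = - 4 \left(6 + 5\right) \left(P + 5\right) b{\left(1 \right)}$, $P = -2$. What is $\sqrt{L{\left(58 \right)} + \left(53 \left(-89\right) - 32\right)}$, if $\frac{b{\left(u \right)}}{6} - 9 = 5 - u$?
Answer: $i \sqrt{15045} \approx 122.66 i$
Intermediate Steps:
$b{\left(u \right)} = 84 - 6 u$ ($b{\left(u \right)} = 54 + 6 \left(5 - u\right) = 54 - \left(-30 + 6 u\right) = 84 - 6 u$)
$k = -10296$ ($k = - 4 \left(6 + 5\right) \left(-2 + 5\right) \left(84 - 6\right) = - 4 \cdot 11 \cdot 3 \left(84 - 6\right) = \left(-4\right) 33 \cdot 78 = \left(-132\right) 78 = -10296$)
$L{\left(F \right)} = -10296$
$\sqrt{L{\left(58 \right)} + \left(53 \left(-89\right) - 32\right)} = \sqrt{-10296 + \left(53 \left(-89\right) - 32\right)} = \sqrt{-10296 - 4749} = \sqrt{-15045} = i \sqrt{15045}$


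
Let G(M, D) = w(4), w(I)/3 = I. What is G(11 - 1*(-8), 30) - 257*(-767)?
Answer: 197131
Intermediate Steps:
w(I) = 3*I
G(M, D) = 12 (G(M, D) = 3*4 = 12)
G(11 - 1*(-8), 30) - 257*(-767) = 12 - 257*(-767) = 12 + 197119 = 197131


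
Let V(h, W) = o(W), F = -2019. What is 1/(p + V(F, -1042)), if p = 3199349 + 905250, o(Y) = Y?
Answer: 1/4103557 ≈ 2.4369e-7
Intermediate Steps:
V(h, W) = W
p = 4104599
1/(p + V(F, -1042)) = 1/(4104599 - 1042) = 1/4103557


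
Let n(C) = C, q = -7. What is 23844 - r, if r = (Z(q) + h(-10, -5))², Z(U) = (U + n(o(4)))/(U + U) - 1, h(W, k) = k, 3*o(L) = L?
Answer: 42005591/1764 ≈ 23813.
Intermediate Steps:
o(L) = L/3
Z(U) = -1 + (4/3 + U)/(2*U) (Z(U) = (U + (⅓)*4)/(U + U) - 1 = (U + 4/3)/((2*U)) - 1 = (4/3 + U)*(1/(2*U)) - 1 = (4/3 + U)/(2*U) - 1 = -1 + (4/3 + U)/(2*U))
r = 55225/1764 (r = ((⅙)*(4 - 3*(-7))/(-7) - 5)² = ((⅙)*(-⅐)*(4 + 21) - 5)² = ((⅙)*(-⅐)*25 - 5)² = (-25/42 - 5)² = (-235/42)² = 55225/1764 ≈ 31.307)
23844 - r = 23844 - 1*55225/1764 = 23844 - 55225/1764 = 42005591/1764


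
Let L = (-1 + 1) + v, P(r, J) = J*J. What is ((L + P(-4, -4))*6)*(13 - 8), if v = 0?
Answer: 480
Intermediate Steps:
P(r, J) = J²
L = 0 (L = (-1 + 1) + 0 = 0 + 0 = 0)
((L + P(-4, -4))*6)*(13 - 8) = ((0 + (-4)²)*6)*(13 - 8) = ((0 + 16)*6)*5 = (16*6)*5 = 96*5 = 480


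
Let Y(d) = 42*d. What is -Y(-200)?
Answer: 8400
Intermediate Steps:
-Y(-200) = -42*(-200) = -1*(-8400) = 8400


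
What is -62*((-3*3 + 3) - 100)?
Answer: 6572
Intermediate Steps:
-62*((-3*3 + 3) - 100) = -62*((-9 + 3) - 100) = -62*(-6 - 100) = -62*(-106) = 6572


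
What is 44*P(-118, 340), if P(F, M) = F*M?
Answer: -1765280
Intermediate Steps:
44*P(-118, 340) = 44*(-118*340) = 44*(-40120) = -1765280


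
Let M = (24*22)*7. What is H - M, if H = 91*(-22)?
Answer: -5698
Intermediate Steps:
M = 3696 (M = 528*7 = 3696)
H = -2002
H - M = -2002 - 1*3696 = -2002 - 3696 = -5698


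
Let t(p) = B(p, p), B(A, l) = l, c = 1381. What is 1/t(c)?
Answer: 1/1381 ≈ 0.00072411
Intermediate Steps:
t(p) = p
1/t(c) = 1/1381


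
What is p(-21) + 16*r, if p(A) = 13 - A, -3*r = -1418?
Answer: 22790/3 ≈ 7596.7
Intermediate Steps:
r = 1418/3 (r = -⅓*(-1418) = 1418/3 ≈ 472.67)
p(-21) + 16*r = (13 - 1*(-21)) + 16*(1418/3) = (13 + 21) + 22688/3 = 34 + 22688/3 = 22790/3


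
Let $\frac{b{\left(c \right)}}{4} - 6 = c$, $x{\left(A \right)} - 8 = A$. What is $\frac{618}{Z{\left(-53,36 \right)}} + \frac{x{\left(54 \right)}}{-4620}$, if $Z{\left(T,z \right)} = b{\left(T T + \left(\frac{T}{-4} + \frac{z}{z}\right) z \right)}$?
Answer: $\frac{253727}{7687680} \approx 0.033004$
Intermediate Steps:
$x{\left(A \right)} = 8 + A$
$b{\left(c \right)} = 24 + 4 c$
$Z{\left(T,z \right)} = 24 + 4 T^{2} + 4 z \left(1 - \frac{T}{4}\right)$ ($Z{\left(T,z \right)} = 24 + 4 \left(T T + \left(\frac{T}{-4} + \frac{z}{z}\right) z\right) = 24 + 4 \left(T^{2} + \left(T \left(- \frac{1}{4}\right) + 1\right) z\right) = 24 + 4 \left(T^{2} + \left(- \frac{T}{4} + 1\right) z\right) = 24 + 4 \left(T^{2} + \left(1 - \frac{T}{4}\right) z\right) = 24 + 4 \left(T^{2} + z \left(1 - \frac{T}{4}\right)\right) = 24 + \left(4 T^{2} + 4 z \left(1 - \frac{T}{4}\right)\right) = 24 + 4 T^{2} + 4 z \left(1 - \frac{T}{4}\right)$)
$\frac{618}{Z{\left(-53,36 \right)}} + \frac{x{\left(54 \right)}}{-4620} = \frac{618}{24 + 4 \cdot 36 + 4 \left(-53\right)^{2} - \left(-53\right) 36} + \frac{8 + 54}{-4620} = \frac{618}{24 + 144 + 4 \cdot 2809 + 1908} + 62 \left(- \frac{1}{4620}\right) = \frac{618}{24 + 144 + 11236 + 1908} - \frac{31}{2310} = \frac{618}{13312} - \frac{31}{2310} = 618 \cdot \frac{1}{13312} - \frac{31}{2310} = \frac{309}{6656} - \frac{31}{2310} = \frac{253727}{7687680}$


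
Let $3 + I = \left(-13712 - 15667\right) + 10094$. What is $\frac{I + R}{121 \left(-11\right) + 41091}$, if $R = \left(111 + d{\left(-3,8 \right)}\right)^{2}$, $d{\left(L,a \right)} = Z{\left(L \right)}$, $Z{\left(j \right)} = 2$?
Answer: $- \frac{6519}{39760} \approx -0.16396$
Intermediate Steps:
$d{\left(L,a \right)} = 2$
$R = 12769$ ($R = \left(111 + 2\right)^{2} = 113^{2} = 12769$)
$I = -19288$ ($I = -3 + \left(\left(-13712 - 15667\right) + 10094\right) = -3 + \left(-29379 + 10094\right) = -3 - 19285 = -19288$)
$\frac{I + R}{121 \left(-11\right) + 41091} = \frac{-19288 + 12769}{121 \left(-11\right) + 41091} = - \frac{6519}{-1331 + 41091} = - \frac{6519}{39760}$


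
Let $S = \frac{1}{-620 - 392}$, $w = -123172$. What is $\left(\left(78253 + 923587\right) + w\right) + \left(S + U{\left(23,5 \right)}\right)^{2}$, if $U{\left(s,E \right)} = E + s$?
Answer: $\frac{900685432417}{1024144} \approx 8.7945 \cdot 10^{5}$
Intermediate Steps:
$S = - \frac{1}{1012}$ ($S = \frac{1}{-1012} = - \frac{1}{1012} \approx -0.00098814$)
$\left(\left(78253 + 923587\right) + w\right) + \left(S + U{\left(23,5 \right)}\right)^{2} = \left(\left(78253 + 923587\right) - 123172\right) + \left(- \frac{1}{1012} + \left(5 + 23\right)\right)^{2} = \left(1001840 - 123172\right) + \left(- \frac{1}{1012} + 28\right)^{2} = 878668 + \left(\frac{28335}{1012}\right)^{2} = 878668 + \frac{802872225}{1024144} = \frac{900685432417}{1024144}$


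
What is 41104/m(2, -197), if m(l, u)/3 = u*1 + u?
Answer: -20552/591 ≈ -34.775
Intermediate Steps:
m(l, u) = 6*u (m(l, u) = 3*(u*1 + u) = 3*(u + u) = 3*(2*u) = 6*u)
41104/m(2, -197) = 41104/((6*(-197))) = 41104/(-1182) = 41104*(-1/1182) = -20552/591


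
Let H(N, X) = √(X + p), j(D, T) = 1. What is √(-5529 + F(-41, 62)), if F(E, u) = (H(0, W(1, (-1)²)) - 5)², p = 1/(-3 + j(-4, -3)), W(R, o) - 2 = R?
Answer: √(-22116 + (10 - √10)²)/2 ≈ 74.279*I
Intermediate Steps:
W(R, o) = 2 + R
p = -½ (p = 1/(-3 + 1) = 1/(-2) = -½ ≈ -0.50000)
H(N, X) = √(-½ + X) (H(N, X) = √(X - ½) = √(-½ + X))
F(E, u) = (-5 + √10/2)² (F(E, u) = (√(-2 + 4*(2 + 1))/2 - 5)² = (√(-2 + 4*3)/2 - 5)² = (√(-2 + 12)/2 - 5)² = (√10/2 - 5)² = (-5 + √10/2)²)
√(-5529 + F(-41, 62)) = √(-5529 + (10 - √10)²/4)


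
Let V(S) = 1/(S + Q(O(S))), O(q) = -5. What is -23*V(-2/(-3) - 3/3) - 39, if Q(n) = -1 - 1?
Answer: -204/7 ≈ -29.143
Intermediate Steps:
Q(n) = -2
V(S) = 1/(-2 + S) (V(S) = 1/(S - 2) = 1/(-2 + S))
-23*V(-2/(-3) - 3/3) - 39 = -23/(-2 + (-2/(-3) - 3/3)) - 39 = -23/(-2 + (-2*(-1/3) - 3*1/3)) - 39 = -23/(-2 + (2/3 - 1)) - 39 = -23/(-2 - 1/3) - 39 = -23/(-7/3) - 39 = -23*(-3/7) - 39 = 69/7 - 39 = -204/7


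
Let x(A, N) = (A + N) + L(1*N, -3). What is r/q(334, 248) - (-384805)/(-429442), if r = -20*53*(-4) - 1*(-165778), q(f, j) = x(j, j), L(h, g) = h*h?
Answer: 12288739989/6656351000 ≈ 1.8462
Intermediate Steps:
L(h, g) = h²
x(A, N) = A + N + N² (x(A, N) = (A + N) + (1*N)² = (A + N) + N² = A + N + N²)
q(f, j) = j² + 2*j (q(f, j) = j + j + j² = j² + 2*j)
r = 170018 (r = -1060*(-4) + 165778 = 4240 + 165778 = 170018)
r/q(334, 248) - (-384805)/(-429442) = 170018/((248*(2 + 248))) - (-384805)/(-429442) = 170018/((248*250)) - (-384805)*(-1)/429442 = 170018/62000 - 1*384805/429442 = 170018*(1/62000) - 384805/429442 = 85009/31000 - 384805/429442 = 12288739989/6656351000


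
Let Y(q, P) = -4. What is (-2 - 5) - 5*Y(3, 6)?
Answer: 13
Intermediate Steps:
(-2 - 5) - 5*Y(3, 6) = (-2 - 5) - 5*(-4) = -7 + 20 = 13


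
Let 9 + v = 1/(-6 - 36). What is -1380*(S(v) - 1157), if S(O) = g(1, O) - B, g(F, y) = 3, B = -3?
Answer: 1588380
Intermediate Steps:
v = -379/42 (v = -9 + 1/(-6 - 36) = -9 + 1/(-42) = -9 - 1/42 = -379/42 ≈ -9.0238)
S(O) = 6 (S(O) = 3 - 1*(-3) = 3 + 3 = 6)
-1380*(S(v) - 1157) = -1380*(6 - 1157) = -1380*(-1151) = 1588380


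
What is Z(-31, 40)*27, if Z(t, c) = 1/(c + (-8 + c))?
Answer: 3/8 ≈ 0.37500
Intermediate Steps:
Z(t, c) = 1/(-8 + 2*c)
Z(-31, 40)*27 = (1/(2*(-4 + 40)))*27 = ((½)/36)*27 = ((½)*(1/36))*27 = (1/72)*27 = 3/8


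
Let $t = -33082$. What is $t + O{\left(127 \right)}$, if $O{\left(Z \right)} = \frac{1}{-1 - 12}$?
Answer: $- \frac{430067}{13} \approx -33082.0$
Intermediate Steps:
$O{\left(Z \right)} = - \frac{1}{13}$ ($O{\left(Z \right)} = \frac{1}{-13} = - \frac{1}{13}$)
$t + O{\left(127 \right)} = -33082 - \frac{1}{13} = - \frac{430067}{13}$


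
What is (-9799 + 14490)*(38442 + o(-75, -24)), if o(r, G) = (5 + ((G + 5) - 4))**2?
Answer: 181851306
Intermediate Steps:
o(r, G) = (6 + G)**2 (o(r, G) = (5 + ((5 + G) - 4))**2 = (5 + (1 + G))**2 = (6 + G)**2)
(-9799 + 14490)*(38442 + o(-75, -24)) = (-9799 + 14490)*(38442 + (6 - 24)**2) = 4691*(38442 + (-18)**2) = 4691*(38442 + 324) = 4691*38766 = 181851306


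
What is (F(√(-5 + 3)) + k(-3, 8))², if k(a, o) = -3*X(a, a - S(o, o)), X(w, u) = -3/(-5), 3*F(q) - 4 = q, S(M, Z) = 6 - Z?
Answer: (7 - 5*I*√2)²/225 ≈ -0.0044444 - 0.43998*I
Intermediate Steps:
F(q) = 4/3 + q/3
X(w, u) = ⅗ (X(w, u) = -3*(-⅕) = ⅗)
k(a, o) = -9/5 (k(a, o) = -3*⅗ = -9/5)
(F(√(-5 + 3)) + k(-3, 8))² = ((4/3 + √(-5 + 3)/3) - 9/5)² = ((4/3 + √(-2)/3) - 9/5)² = ((4/3 + (I*√2)/3) - 9/5)² = ((4/3 + I*√2/3) - 9/5)² = (-7/15 + I*√2/3)²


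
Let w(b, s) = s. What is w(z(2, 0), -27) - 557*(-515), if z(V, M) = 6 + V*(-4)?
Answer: 286828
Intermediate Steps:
z(V, M) = 6 - 4*V
w(z(2, 0), -27) - 557*(-515) = -27 - 557*(-515) = -27 + 286855 = 286828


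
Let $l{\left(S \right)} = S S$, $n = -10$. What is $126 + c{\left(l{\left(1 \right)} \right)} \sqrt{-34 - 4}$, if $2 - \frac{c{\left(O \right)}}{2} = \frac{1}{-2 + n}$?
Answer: $126 + \frac{25 i \sqrt{38}}{6} \approx 126.0 + 25.685 i$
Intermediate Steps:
$l{\left(S \right)} = S^{2}$
$c{\left(O \right)} = \frac{25}{6}$ ($c{\left(O \right)} = 4 - \frac{2}{-2 - 10} = 4 - \frac{2}{-12} = 4 - - \frac{1}{6} = 4 + \frac{1}{6} = \frac{25}{6}$)
$126 + c{\left(l{\left(1 \right)} \right)} \sqrt{-34 - 4} = 126 + \frac{25 \sqrt{-34 - 4}}{6} = 126 + \frac{25 \sqrt{-38}}{6} = 126 + \frac{25 i \sqrt{38}}{6}$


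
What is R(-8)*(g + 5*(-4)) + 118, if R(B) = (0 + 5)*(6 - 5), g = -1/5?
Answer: 17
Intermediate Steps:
g = -1/5 (g = -1*1/5 = -1/5 ≈ -0.20000)
R(B) = 5 (R(B) = 5*1 = 5)
R(-8)*(g + 5*(-4)) + 118 = 5*(-1/5 + 5*(-4)) + 118 = 5*(-1/5 - 20) + 118 = 5*(-101/5) + 118 = -101 + 118 = 17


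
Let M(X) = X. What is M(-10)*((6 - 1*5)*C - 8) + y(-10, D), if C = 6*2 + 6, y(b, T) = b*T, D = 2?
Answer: -120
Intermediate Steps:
y(b, T) = T*b
C = 18 (C = 12 + 6 = 18)
M(-10)*((6 - 1*5)*C - 8) + y(-10, D) = -10*((6 - 1*5)*18 - 8) + 2*(-10) = -10*((6 - 5)*18 - 8) - 20 = -10*(1*18 - 8) - 20 = -10*(18 - 8) - 20 = -10*10 - 20 = -100 - 20 = -120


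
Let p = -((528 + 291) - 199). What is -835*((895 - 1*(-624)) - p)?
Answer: -1786065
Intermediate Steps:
p = -620 (p = -(819 - 199) = -1*620 = -620)
-835*((895 - 1*(-624)) - p) = -835*((895 - 1*(-624)) - 1*(-620)) = -835*((895 + 624) + 620) = -835*(1519 + 620) = -835*2139 = -1786065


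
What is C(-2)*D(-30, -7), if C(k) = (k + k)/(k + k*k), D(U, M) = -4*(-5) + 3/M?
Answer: -274/7 ≈ -39.143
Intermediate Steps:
D(U, M) = 20 + 3/M
C(k) = 2*k/(k + k²) (C(k) = (2*k)/(k + k²) = 2*k/(k + k²))
C(-2)*D(-30, -7) = (2/(1 - 2))*(20 + 3/(-7)) = (2/(-1))*(20 + 3*(-⅐)) = (2*(-1))*(20 - 3/7) = -2*137/7 = -274/7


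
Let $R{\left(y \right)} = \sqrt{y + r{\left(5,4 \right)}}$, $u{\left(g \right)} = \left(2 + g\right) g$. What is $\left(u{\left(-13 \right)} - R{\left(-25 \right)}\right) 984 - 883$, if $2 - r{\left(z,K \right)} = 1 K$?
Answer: $139829 - 2952 i \sqrt{3} \approx 1.3983 \cdot 10^{5} - 5113.0 i$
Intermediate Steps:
$r{\left(z,K \right)} = 2 - K$ ($r{\left(z,K \right)} = 2 - 1 K = 2 - K$)
$u{\left(g \right)} = g \left(2 + g\right)$
$R{\left(y \right)} = \sqrt{-2 + y}$ ($R{\left(y \right)} = \sqrt{y + \left(2 - 4\right)} = \sqrt{y - 2} = \sqrt{-2 + y}$)
$\left(u{\left(-13 \right)} - R{\left(-25 \right)}\right) 984 - 883 = \left(- 13 \left(2 - 13\right) - \sqrt{-2 - 25}\right) 984 - 883 = \left(\left(-13\right) \left(-11\right) - \sqrt{-27}\right) 984 - 883 = \left(143 - 3 i \sqrt{3}\right) 984 - 883 = \left(140712 - 2952 i \sqrt{3}\right) - 883 = 139829 - 2952 i \sqrt{3}$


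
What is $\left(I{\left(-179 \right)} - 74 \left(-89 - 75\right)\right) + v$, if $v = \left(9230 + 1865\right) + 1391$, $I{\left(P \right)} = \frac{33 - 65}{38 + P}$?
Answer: $\frac{3471734}{141} \approx 24622.0$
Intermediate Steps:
$I{\left(P \right)} = - \frac{32}{38 + P}$
$v = 12486$ ($v = 11095 + 1391 = 12486$)
$\left(I{\left(-179 \right)} - 74 \left(-89 - 75\right)\right) + v = \left(- \frac{32}{38 - 179} - 74 \left(-89 - 75\right)\right) + 12486 = \left(- \frac{32}{-141} - -12136\right) + 12486 = \left(\left(-32\right) \left(- \frac{1}{141}\right) + 12136\right) + 12486 = \left(\frac{32}{141} + 12136\right) + 12486 = \frac{1711208}{141} + 12486 = \frac{3471734}{141}$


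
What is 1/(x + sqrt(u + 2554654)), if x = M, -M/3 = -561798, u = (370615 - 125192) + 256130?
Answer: 1685394/2840549879029 - sqrt(3056207)/2840549879029 ≈ 5.9272e-7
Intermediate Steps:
u = 501553 (u = 245423 + 256130 = 501553)
M = 1685394 (M = -3*(-561798) = 1685394)
x = 1685394
1/(x + sqrt(u + 2554654)) = 1/(1685394 + sqrt(501553 + 2554654)) = 1/(1685394 + sqrt(3056207))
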